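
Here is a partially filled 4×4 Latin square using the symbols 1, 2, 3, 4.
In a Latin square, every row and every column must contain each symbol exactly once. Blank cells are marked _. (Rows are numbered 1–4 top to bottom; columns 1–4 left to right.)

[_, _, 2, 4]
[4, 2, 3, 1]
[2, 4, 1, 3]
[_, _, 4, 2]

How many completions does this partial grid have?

2

Row 1, column 1: eliminating its row and column leaves {1, 3}.
Row 1, column 2: eliminating its row and column leaves {1, 3}.
Row 4, column 1: eliminating its row and column leaves {1, 3}.
Row 4, column 2: eliminating its row and column leaves {1, 3}.
Enumerating the assignments across these blanks that avoid any row or column repeat gives 2 completions.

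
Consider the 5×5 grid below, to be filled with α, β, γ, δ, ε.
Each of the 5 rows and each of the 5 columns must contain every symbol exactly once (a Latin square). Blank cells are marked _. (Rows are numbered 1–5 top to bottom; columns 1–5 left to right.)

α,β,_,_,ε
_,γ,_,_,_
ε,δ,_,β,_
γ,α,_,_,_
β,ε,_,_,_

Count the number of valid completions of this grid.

Row 1, column 3: eliminating its row and column leaves {γ, δ}.
Row 1, column 4: eliminating its row and column leaves {γ, δ}.
Row 2, column 1: eliminating its row and column leaves {δ}.
Row 2, column 3: eliminating its row and column leaves {α, β, δ, ε}.
Row 2, column 4: eliminating its row and column leaves {α, δ, ε}.
Row 2, column 5: eliminating its row and column leaves {α, β, δ}.
Row 3, column 3: eliminating its row and column leaves {α, γ}.
Row 3, column 5: eliminating its row and column leaves {α, γ}.
Row 4, column 3: eliminating its row and column leaves {β, δ, ε}.
Row 4, column 4: eliminating its row and column leaves {δ, ε}.
Row 4, column 5: eliminating its row and column leaves {β, δ}.
Row 5, column 3: eliminating its row and column leaves {α, γ, δ}.
Row 5, column 4: eliminating its row and column leaves {α, γ, δ}.
Row 5, column 5: eliminating its row and column leaves {α, γ, δ}.
Enumerating the assignments across these blanks that avoid any row or column repeat gives 4 completions.

4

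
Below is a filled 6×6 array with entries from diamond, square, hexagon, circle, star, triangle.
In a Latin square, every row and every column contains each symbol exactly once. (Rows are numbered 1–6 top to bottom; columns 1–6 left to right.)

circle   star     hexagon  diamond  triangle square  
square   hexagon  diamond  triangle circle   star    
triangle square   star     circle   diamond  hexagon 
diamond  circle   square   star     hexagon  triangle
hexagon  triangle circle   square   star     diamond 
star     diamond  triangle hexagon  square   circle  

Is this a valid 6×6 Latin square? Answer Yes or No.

Each row is a permutation of the 6 symbols, and so is each column.

Yes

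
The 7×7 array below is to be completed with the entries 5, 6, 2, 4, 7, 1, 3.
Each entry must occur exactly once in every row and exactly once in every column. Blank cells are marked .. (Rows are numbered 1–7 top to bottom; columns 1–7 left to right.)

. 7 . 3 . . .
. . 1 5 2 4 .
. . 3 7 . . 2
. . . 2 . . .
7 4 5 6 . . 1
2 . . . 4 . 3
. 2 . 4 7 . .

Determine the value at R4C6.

Row 5, column 5: row 5 has {5, 6, 4, 7, 1} and column 5 has {2, 4, 7}, leaving only 3.
Row 5, column 6: row 5 has {5, 6, 4, 7, 1, 3} and column 6 has {4}, leaving only 2.
Row 6, column 4: row 6 has {2, 4, 3} and column 4 has {5, 6, 2, 4, 7, 3}, leaving only 1.
Row 7, column 3: row 7 has {2, 4, 7} and column 3 has {5, 1, 3}, leaving only 6.
Row 6, column 3: row 6 has {2, 4, 1, 3} and column 3 has {5, 6, 1, 3}, leaving only 7.
Row 4, column 3: row 4 has {2} and column 3 has {5, 6, 7, 1, 3}, leaving only 4.
Row 1, column 3: row 1 has {7, 3} and column 3 has {5, 6, 4, 7, 1, 3}, leaving only 2.
Row 7, column 7: row 7 has {6, 2, 4, 7} and column 7 has {2, 1, 3}, leaving only 5.
Row 4, column 6 is narrowed to {5, 6, 7, 1, 3}.
If it were 5, then row 3, column 6 would be left with no valid symbol.
If it were 6, then row 2, column 2 would be left with no valid symbol.
If it were 1, propagating the remaining blanks reaches a contradiction.
If it were 3, propagating the remaining blanks reaches a contradiction.
So row 4, column 6 must be 7.

7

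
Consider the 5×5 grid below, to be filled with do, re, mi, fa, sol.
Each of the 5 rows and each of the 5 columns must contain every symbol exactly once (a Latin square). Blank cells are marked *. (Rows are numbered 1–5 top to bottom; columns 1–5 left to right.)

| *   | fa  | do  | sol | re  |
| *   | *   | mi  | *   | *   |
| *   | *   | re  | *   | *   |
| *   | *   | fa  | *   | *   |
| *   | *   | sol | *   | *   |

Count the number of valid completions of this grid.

56

Row 1, column 1: eliminating its row and column leaves {mi}.
Row 2, column 1: eliminating its row and column leaves {do, re, fa, sol}.
Row 2, column 2: eliminating its row and column leaves {do, re, sol}.
Row 2, column 4: eliminating its row and column leaves {do, re, fa}.
Row 2, column 5: eliminating its row and column leaves {do, fa, sol}.
Row 3, column 1: eliminating its row and column leaves {do, mi, fa, sol}.
Row 3, column 2: eliminating its row and column leaves {do, mi, sol}.
Row 3, column 4: eliminating its row and column leaves {do, mi, fa}.
Row 3, column 5: eliminating its row and column leaves {do, mi, fa, sol}.
Row 4, column 1: eliminating its row and column leaves {do, re, mi, sol}.
Row 4, column 2: eliminating its row and column leaves {do, re, mi, sol}.
Row 4, column 4: eliminating its row and column leaves {do, re, mi}.
Row 4, column 5: eliminating its row and column leaves {do, mi, sol}.
Row 5, column 1: eliminating its row and column leaves {do, re, mi, fa}.
Row 5, column 2: eliminating its row and column leaves {do, re, mi}.
Row 5, column 4: eliminating its row and column leaves {do, re, mi, fa}.
Row 5, column 5: eliminating its row and column leaves {do, mi, fa}.
Enumerating the assignments across these blanks that avoid any row or column repeat gives 56 completions.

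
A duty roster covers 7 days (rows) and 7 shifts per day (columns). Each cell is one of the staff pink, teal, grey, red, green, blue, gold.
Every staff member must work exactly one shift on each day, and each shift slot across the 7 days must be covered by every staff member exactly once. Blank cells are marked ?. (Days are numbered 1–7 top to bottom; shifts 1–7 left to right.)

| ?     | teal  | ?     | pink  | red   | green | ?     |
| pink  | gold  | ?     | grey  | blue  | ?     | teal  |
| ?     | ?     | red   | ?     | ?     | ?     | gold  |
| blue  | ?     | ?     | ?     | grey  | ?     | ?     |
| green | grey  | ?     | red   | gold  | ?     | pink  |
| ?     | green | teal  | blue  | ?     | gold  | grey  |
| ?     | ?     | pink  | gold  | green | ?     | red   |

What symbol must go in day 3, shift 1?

grey

Day 1, shift 7: day 1 has {pink, teal, red, green} and shift 7 has {pink, teal, grey, red, gold}, leaving only blue.
Day 2, shift 3: day 2 has {pink, teal, grey, blue, gold} and shift 3 has {pink, teal, red}, leaving only green.
Day 2, shift 6: day 2 has {pink, teal, grey, green, blue, gold} and shift 6 has {green, gold}, leaving only red.
Day 4, shift 3: day 4 has {grey, blue} and shift 3 has {pink, teal, red, green}, leaving only gold.
Day 1, shift 3: day 1 has {pink, teal, red, green, blue} and shift 3 has {pink, teal, red, green, gold}, leaving only grey.
Day 1, shift 1: day 1 has {pink, teal, grey, red, green, blue} and shift 1 has {pink, green, blue}, leaving only gold.
Day 4, shift 7: day 4 has {grey, blue, gold} and shift 7 has {pink, teal, grey, red, blue, gold}, leaving only green.
Day 4, shift 4: day 4 has {grey, green, blue, gold} and shift 4 has {pink, grey, red, blue, gold}, leaving only teal.
Day 3, shift 4: day 3 has {red, gold} and shift 4 has {pink, teal, grey, red, blue, gold}, leaving only green.
Day 4, shift 6: day 4 has {teal, grey, green, blue, gold} and shift 6 has {red, green, gold}, leaving only pink.
Day 4, shift 2: day 4 has {pink, teal, grey, green, blue, gold} and shift 2 has {teal, grey, green, gold}, leaving only red.
Day 5, shift 3: day 5 has {pink, grey, red, green, gold} and shift 3 has {pink, teal, grey, red, green, gold}, leaving only blue.
Day 5, shift 6: day 5 has {pink, grey, red, green, blue, gold} and shift 6 has {pink, red, green, gold}, leaving only teal.
Day 6, shift 1: day 6 has {teal, grey, green, blue, gold} and shift 1 has {pink, green, blue, gold}, leaving only red.
Day 6, shift 5: day 6 has {teal, grey, red, green, blue, gold} and shift 5 has {grey, red, green, blue, gold}, leaving only pink.
Day 3, shift 5: day 3 has {red, green, gold} and shift 5 has {pink, grey, red, green, blue, gold}, leaving only teal.
Day 3 already has {teal, red, green, gold} and shift 1 already has {pink, red, green, blue, gold}, so day 3, shift 1 must be grey.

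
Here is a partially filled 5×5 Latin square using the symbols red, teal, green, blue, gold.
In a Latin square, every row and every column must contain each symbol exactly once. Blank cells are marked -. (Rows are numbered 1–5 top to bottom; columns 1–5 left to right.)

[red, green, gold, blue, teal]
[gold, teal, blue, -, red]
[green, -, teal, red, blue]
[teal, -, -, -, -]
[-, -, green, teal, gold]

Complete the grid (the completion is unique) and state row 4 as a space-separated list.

teal blue red gold green

Row 4, column 3: row 4 has {teal} and column 3 has {teal, green, blue, gold}, leaving only red.
Row 4, column 5: row 4 has {red, teal} and column 5 has {red, teal, blue, gold}, leaving only green.
Row 4, column 4: row 4 has {red, teal, green} and column 4 has {red, teal, blue}, leaving only gold.
Row 4, column 2: row 4 has {red, teal, green, gold} and column 2 has {teal, green}, leaving only blue.
So row 4 reads: teal blue red gold green.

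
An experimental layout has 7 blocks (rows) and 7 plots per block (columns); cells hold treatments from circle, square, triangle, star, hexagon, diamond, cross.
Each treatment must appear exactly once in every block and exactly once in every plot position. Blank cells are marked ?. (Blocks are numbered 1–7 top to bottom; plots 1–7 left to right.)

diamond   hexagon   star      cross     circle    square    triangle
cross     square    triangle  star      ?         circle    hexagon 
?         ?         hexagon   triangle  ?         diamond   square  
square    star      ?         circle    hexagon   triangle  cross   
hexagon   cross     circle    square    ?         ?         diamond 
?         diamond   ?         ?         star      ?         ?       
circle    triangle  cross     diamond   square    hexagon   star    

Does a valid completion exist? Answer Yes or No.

No block or plot among the givens repeats a symbol, and propagating forced cells runs into no contradiction.
One valid completion exists (for instance, diamond hexagon star cross circle square triangle / cross square triangle star diamond circle hexagon / star circle hexagon triangle cross diamond square / square star diamond circle hexagon triangle cross / hexagon cross circle square triangle star diamond / triangle diamond square hexagon star cross circle / circle triangle cross diamond square hexagon star).

Yes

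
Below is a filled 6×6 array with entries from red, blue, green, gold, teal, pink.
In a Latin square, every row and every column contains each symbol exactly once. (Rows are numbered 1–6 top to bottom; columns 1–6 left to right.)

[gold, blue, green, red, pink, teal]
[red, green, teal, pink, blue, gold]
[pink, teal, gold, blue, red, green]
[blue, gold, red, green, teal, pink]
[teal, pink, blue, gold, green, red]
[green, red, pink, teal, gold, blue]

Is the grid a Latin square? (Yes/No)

Yes

Each row is a permutation of the 6 symbols, and so is each column.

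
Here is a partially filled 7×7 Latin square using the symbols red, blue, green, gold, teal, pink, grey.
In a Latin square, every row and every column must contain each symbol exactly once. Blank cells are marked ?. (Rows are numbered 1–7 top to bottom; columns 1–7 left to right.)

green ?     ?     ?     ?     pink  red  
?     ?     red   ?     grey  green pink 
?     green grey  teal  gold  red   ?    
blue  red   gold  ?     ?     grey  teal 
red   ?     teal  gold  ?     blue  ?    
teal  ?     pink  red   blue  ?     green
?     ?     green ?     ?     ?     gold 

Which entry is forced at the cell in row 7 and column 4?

pink

Row 1, column 3: row 1 has {red, green, pink} and column 3 has {red, green, gold, teal, pink, grey}, leaving only blue.
Row 1, column 4: row 1 has {red, blue, green, pink} and column 4 has {red, gold, teal}, leaving only grey.
Row 1, column 5: row 1 has {red, blue, green, pink, grey} and column 5 has {blue, gold, grey}, leaving only teal.
Row 1, column 2: row 1 has {red, blue, green, teal, pink, grey} and column 2 has {red, green}, leaving only gold.
Row 2, column 1: row 2 has {red, green, pink, grey} and column 1 has {red, blue, green, teal}, leaving only gold.
Row 2, column 4: row 2 has {red, green, gold, pink, grey} and column 4 has {red, gold, teal, grey}, leaving only blue.
Row 7 already has {green, gold} and column 4 already has {red, blue, gold, teal, grey}, so row 7, column 4 must be pink.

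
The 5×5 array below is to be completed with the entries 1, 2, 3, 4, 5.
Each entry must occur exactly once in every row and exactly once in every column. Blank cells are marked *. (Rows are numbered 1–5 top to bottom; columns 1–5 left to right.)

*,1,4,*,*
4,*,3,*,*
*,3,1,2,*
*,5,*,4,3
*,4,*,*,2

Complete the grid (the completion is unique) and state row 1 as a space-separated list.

Row 1, column 5: row 1 has {1, 4} and column 5 has {2, 3}, leaving only 5.
Row 1, column 4: row 1 has {1, 4, 5} and column 4 has {2, 4}, leaving only 3.
Row 1, column 1: row 1 has {1, 3, 4, 5} and column 1 has {4}, leaving only 2.
So row 1 reads: 2 1 4 3 5.

2 1 4 3 5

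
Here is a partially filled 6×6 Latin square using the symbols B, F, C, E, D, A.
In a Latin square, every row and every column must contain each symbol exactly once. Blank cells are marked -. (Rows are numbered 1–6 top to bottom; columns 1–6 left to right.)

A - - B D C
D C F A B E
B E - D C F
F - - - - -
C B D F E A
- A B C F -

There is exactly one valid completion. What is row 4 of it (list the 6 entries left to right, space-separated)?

Row 4, column 2: row 4 has {F} and column 2 has {B, C, E, A}, leaving only D.
Row 4, column 4: row 4 has {F, D} and column 4 has {B, F, C, D, A}, leaving only E.
Row 4, column 5: row 4 has {F, E, D} and column 5 has {B, F, C, E, D}, leaving only A.
Row 4, column 3: row 4 has {F, E, D, A} and column 3 has {B, F, D}, leaving only C.
Row 4, column 6: row 4 has {F, C, E, D, A} and column 6 has {F, C, E, A}, leaving only B.
So row 4 reads: F D C E A B.

F D C E A B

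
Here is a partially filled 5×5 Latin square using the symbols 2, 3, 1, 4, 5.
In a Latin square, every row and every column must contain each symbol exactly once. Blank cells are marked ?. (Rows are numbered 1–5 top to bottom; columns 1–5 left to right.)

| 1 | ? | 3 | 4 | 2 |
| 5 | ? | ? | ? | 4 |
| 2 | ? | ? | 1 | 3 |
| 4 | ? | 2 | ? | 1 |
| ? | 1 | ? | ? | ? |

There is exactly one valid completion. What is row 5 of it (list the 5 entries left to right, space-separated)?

Row 5, column 1: row 5 has {1} and column 1 has {2, 1, 4, 5}, leaving only 3.
Row 5, column 5: row 5 has {3, 1} and column 5 has {2, 3, 1, 4}, leaving only 5.
Row 5, column 3: row 5 has {3, 1, 5} and column 3 has {2, 3}, leaving only 4.
Row 5, column 4: row 5 has {3, 1, 4, 5} and column 4 has {1, 4}, leaving only 2.
So row 5 reads: 3 1 4 2 5.

3 1 4 2 5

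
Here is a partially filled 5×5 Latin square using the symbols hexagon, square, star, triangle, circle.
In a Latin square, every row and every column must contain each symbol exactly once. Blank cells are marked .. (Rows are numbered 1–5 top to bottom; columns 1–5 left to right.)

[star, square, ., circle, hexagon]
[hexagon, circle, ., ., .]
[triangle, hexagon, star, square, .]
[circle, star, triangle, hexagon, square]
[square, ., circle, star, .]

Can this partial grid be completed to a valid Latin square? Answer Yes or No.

No

Row 1, column 3: row 1 together with column 3 already contain {hexagon, square, star, triangle, circle} — every symbol — so nothing can go there. The grid has no valid completion.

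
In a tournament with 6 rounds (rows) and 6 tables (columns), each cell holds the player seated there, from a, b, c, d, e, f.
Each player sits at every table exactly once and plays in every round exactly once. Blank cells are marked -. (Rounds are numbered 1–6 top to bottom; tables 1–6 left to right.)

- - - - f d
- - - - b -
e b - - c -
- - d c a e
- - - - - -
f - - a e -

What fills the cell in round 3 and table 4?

Round 4, table 1: round 4 has {a, c, d, e} and table 1 has {e, f}, leaving only b.
Round 4, table 2: round 4 has {a, b, c, d, e} and table 2 has {b}, leaving only f.
Round 5, table 5: round 5 has {} and table 5 has {a, b, c, e, f}, leaving only d.
Round 3, table 4 is narrowed to {d, f}.
If it were f, then round 3, table 6 would be left with no valid symbol.
So round 3, table 4 must be d.

d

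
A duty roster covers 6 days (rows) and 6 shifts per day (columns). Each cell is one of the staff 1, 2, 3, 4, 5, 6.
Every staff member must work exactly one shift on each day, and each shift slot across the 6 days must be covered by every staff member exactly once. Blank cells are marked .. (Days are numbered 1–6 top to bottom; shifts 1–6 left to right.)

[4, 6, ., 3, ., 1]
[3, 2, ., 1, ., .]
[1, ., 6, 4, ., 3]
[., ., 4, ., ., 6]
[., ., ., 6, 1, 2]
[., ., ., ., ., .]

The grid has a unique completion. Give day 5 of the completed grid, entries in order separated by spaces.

Day 5, shift 1: day 5 has {1, 2, 6} and shift 1 has {1, 3, 4}, leaving only 5.
Day 5, shift 3: day 5 has {1, 2, 5, 6} and shift 3 has {4, 6}, leaving only 3.
Day 5, shift 2: day 5 has {1, 2, 3, 5, 6} and shift 2 has {2, 6}, leaving only 4.
So day 5 reads: 5 4 3 6 1 2.

5 4 3 6 1 2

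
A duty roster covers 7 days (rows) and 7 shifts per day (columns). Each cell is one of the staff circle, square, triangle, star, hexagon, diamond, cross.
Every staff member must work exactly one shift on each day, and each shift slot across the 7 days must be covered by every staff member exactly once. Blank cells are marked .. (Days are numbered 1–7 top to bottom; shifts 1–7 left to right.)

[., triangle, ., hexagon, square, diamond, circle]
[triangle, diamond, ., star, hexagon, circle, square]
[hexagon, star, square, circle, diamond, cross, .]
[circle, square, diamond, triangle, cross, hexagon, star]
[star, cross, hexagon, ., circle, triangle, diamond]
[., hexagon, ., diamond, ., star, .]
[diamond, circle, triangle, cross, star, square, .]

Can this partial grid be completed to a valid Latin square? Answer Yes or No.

Yes

No day or shift among the givens repeats a symbol, and propagating forced cells runs into no contradiction.
One valid completion exists (for instance, cross triangle star hexagon square diamond circle / triangle diamond cross star hexagon circle square / hexagon star square circle diamond cross triangle / circle square diamond triangle cross hexagon star / star cross hexagon square circle triangle diamond / square hexagon circle diamond triangle star cross / diamond circle triangle cross star square hexagon).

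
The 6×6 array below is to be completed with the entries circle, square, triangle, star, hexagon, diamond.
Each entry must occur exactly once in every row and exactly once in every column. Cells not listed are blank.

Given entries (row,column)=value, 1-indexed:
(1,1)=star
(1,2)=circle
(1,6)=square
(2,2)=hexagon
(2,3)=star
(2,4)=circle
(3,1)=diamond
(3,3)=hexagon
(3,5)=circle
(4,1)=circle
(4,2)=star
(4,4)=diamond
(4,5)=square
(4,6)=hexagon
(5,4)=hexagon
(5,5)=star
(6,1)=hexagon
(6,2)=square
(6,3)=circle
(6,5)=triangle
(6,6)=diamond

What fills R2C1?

square

Row 1, column 4: row 1 has {circle, square, star} and column 4 has {circle, hexagon, diamond}, leaving only triangle.
Row 1, column 3: row 1 has {circle, square, triangle, star} and column 3 has {circle, star, hexagon}, leaving only diamond.
Row 1, column 5: row 1 has {circle, square, triangle, star, diamond} and column 5 has {circle, square, triangle, star}, leaving only hexagon.
Row 2, column 5: row 2 has {circle, star, hexagon} and column 5 has {circle, square, triangle, star, hexagon}, leaving only diamond.
Row 2, column 6: row 2 has {circle, star, hexagon, diamond} and column 6 has {square, hexagon, diamond}, leaving only triangle.
Row 2 already has {circle, triangle, star, hexagon, diamond} and column 1 already has {circle, star, hexagon, diamond}, so row 2, column 1 must be square.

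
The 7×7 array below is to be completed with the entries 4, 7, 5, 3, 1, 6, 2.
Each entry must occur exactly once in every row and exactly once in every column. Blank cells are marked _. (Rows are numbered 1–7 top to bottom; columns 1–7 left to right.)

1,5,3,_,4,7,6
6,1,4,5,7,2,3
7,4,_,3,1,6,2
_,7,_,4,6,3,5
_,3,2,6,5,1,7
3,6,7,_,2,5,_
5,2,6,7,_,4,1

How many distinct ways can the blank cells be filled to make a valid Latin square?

Row 1, column 4: eliminating its row and column leaves {2}.
Row 3, column 3: eliminating its row and column leaves {5}.
Row 4, column 1: eliminating its row and column leaves {2}.
Row 4, column 3: eliminating its row and column leaves {1}.
Row 5, column 1: eliminating its row and column leaves {4}.
Row 6, column 4: eliminating its row and column leaves {1}.
Row 6, column 7: eliminating its row and column leaves {4}.
Row 7, column 5: eliminating its row and column leaves {3}.
Only one assignment across all blanks avoids any row or column repeat, giving 1 completion.

1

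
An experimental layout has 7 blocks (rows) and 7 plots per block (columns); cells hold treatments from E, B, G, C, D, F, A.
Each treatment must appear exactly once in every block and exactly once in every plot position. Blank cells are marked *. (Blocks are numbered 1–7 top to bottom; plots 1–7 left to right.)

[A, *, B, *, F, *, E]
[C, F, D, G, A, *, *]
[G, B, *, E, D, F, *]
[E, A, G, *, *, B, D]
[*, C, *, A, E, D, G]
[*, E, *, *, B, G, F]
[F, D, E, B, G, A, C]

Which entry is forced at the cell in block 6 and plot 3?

A

Block 1, plot 2: block 1 has {E, B, F, A} and plot 2 has {E, B, C, D, F, A}, leaving only G.
Block 1, plot 6: block 1 has {E, B, G, F, A} and plot 6 has {B, G, D, F, A}, leaving only C.
Block 1, plot 4: block 1 has {E, B, G, C, F, A} and plot 4 has {E, B, G, A}, leaving only D.
Block 2, plot 6: block 2 has {G, C, D, F, A} and plot 6 has {B, G, C, D, F, A}, leaving only E.
Block 2, plot 7: block 2 has {E, G, C, D, F, A} and plot 7 has {E, G, C, D, F}, leaving only B.
Block 3, plot 7: block 3 has {E, B, G, D, F} and plot 7 has {E, B, G, C, D, F}, leaving only A.
Block 3, plot 3: block 3 has {E, B, G, D, F, A} and plot 3 has {E, B, G, D}, leaving only C.
Block 6 already has {E, B, G, F} and plot 3 already has {E, B, G, C, D}, so block 6, plot 3 must be A.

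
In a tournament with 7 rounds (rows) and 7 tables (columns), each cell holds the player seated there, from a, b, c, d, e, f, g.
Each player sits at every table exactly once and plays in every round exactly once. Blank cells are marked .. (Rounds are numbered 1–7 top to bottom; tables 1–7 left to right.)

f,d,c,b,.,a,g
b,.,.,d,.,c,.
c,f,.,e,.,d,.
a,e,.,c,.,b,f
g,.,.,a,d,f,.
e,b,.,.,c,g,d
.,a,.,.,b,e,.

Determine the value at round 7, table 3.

f

Round 1, table 5: round 1 has {a, b, c, d, f, g} and table 5 has {b, c, d}, leaving only e.
Round 2, table 2: round 2 has {b, c, d} and table 2 has {a, b, d, e, f}, leaving only g.
Round 4, table 5: round 4 has {a, b, c, e, f} and table 5 has {b, c, d, e}, leaving only g.
Round 3, table 5: round 3 has {c, d, e, f} and table 5 has {b, c, d, e, g}, leaving only a.
Round 2, table 5: round 2 has {b, c, d, g} and table 5 has {a, b, c, d, e, g}, leaving only f.
Round 3, table 7: round 3 has {a, c, d, e, f} and table 7 has {d, f, g}, leaving only b.
Round 3, table 3: round 3 has {a, b, c, d, e, f} and table 3 has {c}, leaving only g.
Round 4, table 3: round 4 has {a, b, c, e, f, g} and table 3 has {c, g}, leaving only d.
Round 7 already has {a, b, e} and table 3 already has {c, d, g}, so round 7, table 3 must be f.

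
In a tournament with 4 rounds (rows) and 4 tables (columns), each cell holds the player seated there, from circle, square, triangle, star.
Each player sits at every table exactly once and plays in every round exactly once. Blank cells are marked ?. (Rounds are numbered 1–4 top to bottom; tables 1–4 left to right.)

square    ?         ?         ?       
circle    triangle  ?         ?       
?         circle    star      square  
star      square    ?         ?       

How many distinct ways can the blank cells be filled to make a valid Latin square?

2

Round 1, table 2: eliminating its round and table leaves {star}.
Round 1, table 3: eliminating its round and table leaves {circle, triangle}.
Round 1, table 4: eliminating its round and table leaves {circle, triangle, star}.
Round 2, table 3: eliminating its round and table leaves {square}.
Round 2, table 4: eliminating its round and table leaves {star}.
Round 3, table 1: eliminating its round and table leaves {triangle}.
Round 4, table 3: eliminating its round and table leaves {circle, triangle}.
Round 4, table 4: eliminating its round and table leaves {circle, triangle}.
Enumerating the assignments across these blanks that avoid any round or table repeat gives 2 completions.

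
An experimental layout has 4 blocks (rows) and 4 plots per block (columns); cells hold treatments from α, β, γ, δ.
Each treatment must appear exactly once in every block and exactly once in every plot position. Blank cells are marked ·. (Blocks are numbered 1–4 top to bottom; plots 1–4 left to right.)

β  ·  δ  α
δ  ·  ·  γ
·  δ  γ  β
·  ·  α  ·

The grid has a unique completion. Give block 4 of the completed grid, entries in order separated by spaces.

γ β α δ

Block 4, plot 1: block 4 has {α} and plot 1 has {β, δ}, leaving only γ.
Block 4, plot 2: block 4 has {α, γ} and plot 2 has {δ}, leaving only β.
Block 4, plot 4: block 4 has {α, β, γ} and plot 4 has {α, β, γ}, leaving only δ.
So block 4 reads: γ β α δ.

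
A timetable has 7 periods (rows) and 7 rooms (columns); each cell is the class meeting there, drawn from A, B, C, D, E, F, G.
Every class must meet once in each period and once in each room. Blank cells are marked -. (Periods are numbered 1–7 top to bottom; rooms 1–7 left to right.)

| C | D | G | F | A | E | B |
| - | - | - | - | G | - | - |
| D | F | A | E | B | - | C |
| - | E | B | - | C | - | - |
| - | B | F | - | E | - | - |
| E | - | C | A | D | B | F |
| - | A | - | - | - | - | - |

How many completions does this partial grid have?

Period 2, room 1: eliminating its period and room leaves {A, B, F}.
Period 2, room 2: eliminating its period and room leaves {C}.
Period 2, room 3: eliminating its period and room leaves {D, E}.
Period 2, room 4: eliminating its period and room leaves {B, C, D}.
Period 2, room 6: eliminating its period and room leaves {A, C, D, F}.
Period 2, room 7: eliminating its period and room leaves {A, D, E}.
Period 3, room 6: eliminating its period and room leaves {G}.
Period 4, room 1: eliminating its period and room leaves {A, F, G}.
Period 4, room 4: eliminating its period and room leaves {D, G}.
Period 4, room 6: eliminating its period and room leaves {A, D, F, G}.
Period 4, room 7: eliminating its period and room leaves {A, D, G}.
Period 5, room 1: eliminating its period and room leaves {A, G}.
Period 5, room 4: eliminating its period and room leaves {C, D, G}.
Period 5, room 6: eliminating its period and room leaves {A, C, D, G}.
Period 5, room 7: eliminating its period and room leaves {A, D, G}.
Period 6, room 2: eliminating its period and room leaves {G}.
Period 7, room 1: eliminating its period and room leaves {B, F, G}.
Period 7, room 3: eliminating its period and room leaves {D, E}.
Period 7, room 4: eliminating its period and room leaves {B, C, D, G}.
Period 7, room 5: eliminating its period and room leaves {F}.
Period 7, room 6: eliminating its period and room leaves {C, D, F, G}.
Period 7, room 7: eliminating its period and room leaves {D, E, G}.
Enumerating the assignments across these blanks that avoid any period or room repeat gives 14 completions.

14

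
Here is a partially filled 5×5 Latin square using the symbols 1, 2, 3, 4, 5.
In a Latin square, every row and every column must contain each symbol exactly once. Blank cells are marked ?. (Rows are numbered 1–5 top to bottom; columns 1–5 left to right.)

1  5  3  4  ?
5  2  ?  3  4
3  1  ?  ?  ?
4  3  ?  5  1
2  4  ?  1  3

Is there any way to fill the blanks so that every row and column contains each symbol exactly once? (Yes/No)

No row or column among the givens repeats a symbol, and propagating forced cells runs into no contradiction.
One valid completion exists (for instance, 1 5 3 4 2 / 5 2 1 3 4 / 3 1 4 2 5 / 4 3 2 5 1 / 2 4 5 1 3).

Yes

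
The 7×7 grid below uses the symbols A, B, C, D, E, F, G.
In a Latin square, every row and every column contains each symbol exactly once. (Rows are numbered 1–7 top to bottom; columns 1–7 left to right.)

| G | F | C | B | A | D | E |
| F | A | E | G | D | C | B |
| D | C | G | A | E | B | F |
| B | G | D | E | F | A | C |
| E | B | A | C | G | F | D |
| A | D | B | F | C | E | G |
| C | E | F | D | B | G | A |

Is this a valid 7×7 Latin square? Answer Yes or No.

Yes

Each row is a permutation of the 7 symbols, and so is each column.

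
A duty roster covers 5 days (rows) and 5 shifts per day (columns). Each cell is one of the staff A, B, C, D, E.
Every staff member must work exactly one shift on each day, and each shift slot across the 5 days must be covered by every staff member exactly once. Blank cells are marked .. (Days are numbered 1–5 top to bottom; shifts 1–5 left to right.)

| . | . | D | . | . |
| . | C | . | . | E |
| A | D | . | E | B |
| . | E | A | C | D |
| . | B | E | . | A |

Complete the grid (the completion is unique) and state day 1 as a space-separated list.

Day 1, shift 2: day 1 has {D} and shift 2 has {B, C, D, E}, leaving only A.
Day 1, shift 4: day 1 has {A, D} and shift 4 has {C, E}, leaving only B.
Day 1, shift 5: day 1 has {A, B, D} and shift 5 has {A, B, D, E}, leaving only C.
Day 1, shift 1: day 1 has {A, B, C, D} and shift 1 has {A}, leaving only E.
So day 1 reads: E A D B C.

E A D B C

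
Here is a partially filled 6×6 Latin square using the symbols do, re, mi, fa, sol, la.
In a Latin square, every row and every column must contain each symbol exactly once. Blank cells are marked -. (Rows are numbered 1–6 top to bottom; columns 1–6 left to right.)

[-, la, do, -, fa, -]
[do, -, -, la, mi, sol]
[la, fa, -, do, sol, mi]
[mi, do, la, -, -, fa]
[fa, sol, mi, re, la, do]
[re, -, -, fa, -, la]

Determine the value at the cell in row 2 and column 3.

Row 1, column 1: row 1 has {do, fa, la} and column 1 has {do, re, mi, fa, la}, leaving only sol.
Row 1, column 4: row 1 has {do, fa, sol, la} and column 4 has {do, re, fa, la}, leaving only mi.
Row 1, column 6: row 1 has {do, mi, fa, sol, la} and column 6 has {do, mi, fa, sol, la}, leaving only re.
Row 2, column 2: row 2 has {do, mi, sol, la} and column 2 has {do, fa, sol, la}, leaving only re.
Row 2 already has {do, re, mi, sol, la} and column 3 already has {do, mi, la}, so row 2, column 3 must be fa.

fa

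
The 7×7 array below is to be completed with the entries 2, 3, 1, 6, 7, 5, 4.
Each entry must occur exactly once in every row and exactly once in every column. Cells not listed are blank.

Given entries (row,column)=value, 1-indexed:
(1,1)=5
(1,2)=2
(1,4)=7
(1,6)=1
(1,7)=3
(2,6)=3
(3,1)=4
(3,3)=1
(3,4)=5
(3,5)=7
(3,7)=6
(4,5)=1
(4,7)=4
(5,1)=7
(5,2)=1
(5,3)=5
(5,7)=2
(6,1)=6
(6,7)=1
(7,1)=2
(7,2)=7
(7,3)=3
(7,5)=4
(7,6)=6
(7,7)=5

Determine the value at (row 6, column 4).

3

Row 1, column 5: row 1 has {2, 3, 1, 7, 5} and column 5 has {1, 7, 4}, leaving only 6.
Row 1, column 3: row 1 has {2, 3, 1, 6, 7, 5} and column 3 has {3, 1, 5}, leaving only 4.
Row 2, column 1: row 2 has {3} and column 1 has {2, 6, 7, 5, 4}, leaving only 1.
Row 2, column 7: row 2 has {3, 1} and column 7 has {2, 3, 1, 6, 5, 4}, leaving only 7.
Row 3, column 2: row 3 has {1, 6, 7, 5, 4} and column 2 has {2, 1, 7}, leaving only 3.
Row 3, column 6: row 3 has {3, 1, 6, 7, 5, 4} and column 6 has {3, 1, 6}, leaving only 2.
Row 4, column 1: row 4 has {1, 4} and column 1 has {2, 1, 6, 7, 5, 4}, leaving only 3.
Row 5, column 5: row 5 has {2, 1, 7, 5} and column 5 has {1, 6, 7, 4}, leaving only 3.
Row 5, column 6: row 5 has {2, 3, 1, 7, 5} and column 6 has {2, 3, 1, 6}, leaving only 4.
Row 5, column 4: row 5 has {2, 3, 1, 7, 5, 4} and column 4 has {7, 5}, leaving only 6.
Row 4, column 4: row 4 has {3, 1, 4} and column 4 has {6, 7, 5}, leaving only 2.
Row 2, column 4: row 2 has {3, 1, 7} and column 4 has {2, 6, 7, 5}, leaving only 4.
Row 6 already has {1, 6} and column 4 already has {2, 6, 7, 5, 4}, so row 6, column 4 must be 3.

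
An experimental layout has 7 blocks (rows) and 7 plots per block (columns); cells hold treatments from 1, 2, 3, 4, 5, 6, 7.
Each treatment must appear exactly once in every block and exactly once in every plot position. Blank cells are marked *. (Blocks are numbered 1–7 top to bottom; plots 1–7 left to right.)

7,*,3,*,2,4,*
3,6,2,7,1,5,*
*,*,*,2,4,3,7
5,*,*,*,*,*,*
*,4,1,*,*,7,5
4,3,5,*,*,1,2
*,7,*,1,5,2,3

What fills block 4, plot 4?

4

Block 2, plot 7: block 2 has {1, 2, 3, 5, 6, 7} and plot 7 has {2, 3, 5, 7}, leaving only 4.
Block 3, plot 3: block 3 has {2, 3, 4, 7} and plot 3 has {1, 2, 3, 5}, leaving only 6.
Block 3, plot 1: block 3 has {2, 3, 4, 6, 7} and plot 1 has {3, 4, 5, 7}, leaving only 1.
Block 3, plot 2: block 3 has {1, 2, 3, 4, 6, 7} and plot 2 has {3, 4, 6, 7}, leaving only 5.
Block 1, plot 2: block 1 has {2, 3, 4, 7} and plot 2 has {3, 4, 5, 6, 7}, leaving only 1.
Block 1, plot 7: block 1 has {1, 2, 3, 4, 7} and plot 7 has {2, 3, 4, 5, 7}, leaving only 6.
Block 1, plot 4: block 1 has {1, 2, 3, 4, 6, 7} and plot 4 has {1, 2, 7}, leaving only 5.
Block 4, plot 2: block 4 has {5} and plot 2 has {1, 3, 4, 5, 6, 7}, leaving only 2.
Block 4, plot 6: block 4 has {2, 5} and plot 6 has {1, 2, 3, 4, 5, 7}, leaving only 6.
Block 4, plot 7: block 4 has {2, 5, 6} and plot 7 has {2, 3, 4, 5, 6, 7}, leaving only 1.
Block 6, plot 4: block 6 has {1, 2, 3, 4, 5} and plot 4 has {1, 2, 5, 7}, leaving only 6.
Block 5, plot 4: block 5 has {1, 4, 5, 7} and plot 4 has {1, 2, 5, 6, 7}, leaving only 3.
Block 4 already has {1, 2, 5, 6} and plot 4 already has {1, 2, 3, 5, 6, 7}, so block 4, plot 4 must be 4.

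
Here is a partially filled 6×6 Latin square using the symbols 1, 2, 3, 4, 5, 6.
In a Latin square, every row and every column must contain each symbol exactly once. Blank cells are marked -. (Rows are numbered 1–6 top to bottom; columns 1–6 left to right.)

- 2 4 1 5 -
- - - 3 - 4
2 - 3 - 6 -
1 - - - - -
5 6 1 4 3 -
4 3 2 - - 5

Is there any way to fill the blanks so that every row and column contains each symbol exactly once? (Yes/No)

No row or column among the givens repeats a symbol, and propagating forced cells runs into no contradiction.
One valid completion exists (for instance, 3 2 4 1 5 6 / 6 1 5 3 2 4 / 2 4 3 5 6 1 / 1 5 6 2 4 3 / 5 6 1 4 3 2 / 4 3 2 6 1 5).

Yes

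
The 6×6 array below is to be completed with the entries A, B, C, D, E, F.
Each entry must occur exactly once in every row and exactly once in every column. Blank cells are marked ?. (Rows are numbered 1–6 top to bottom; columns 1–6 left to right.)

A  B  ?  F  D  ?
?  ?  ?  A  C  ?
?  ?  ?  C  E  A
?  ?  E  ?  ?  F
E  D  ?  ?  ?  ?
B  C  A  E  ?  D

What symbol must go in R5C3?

F

Row 1, column 3: row 1 has {A, B, D, F} and column 3 has {A, E}, leaving only C.
Row 1, column 6: row 1 has {A, B, C, D, F} and column 6 has {A, D, F}, leaving only E.
Row 2, column 6: row 2 has {A, C} and column 6 has {A, D, E, F}, leaving only B.
Row 3, column 2: row 3 has {A, C, E} and column 2 has {B, C, D}, leaving only F.
Row 2, column 2: row 2 has {A, B, C} and column 2 has {B, C, D, F}, leaving only E.
Row 3, column 1: row 3 has {A, C, E, F} and column 1 has {A, B, E}, leaving only D.
Row 2, column 1: row 2 has {A, B, C, E} and column 1 has {A, B, D, E}, leaving only F.
Row 2, column 3: row 2 has {A, B, C, E, F} and column 3 has {A, C, E}, leaving only D.
Row 3, column 3: row 3 has {A, C, D, E, F} and column 3 has {A, C, D, E}, leaving only B.
Row 5 already has {D, E} and column 3 already has {A, B, C, D, E}, so row 5, column 3 must be F.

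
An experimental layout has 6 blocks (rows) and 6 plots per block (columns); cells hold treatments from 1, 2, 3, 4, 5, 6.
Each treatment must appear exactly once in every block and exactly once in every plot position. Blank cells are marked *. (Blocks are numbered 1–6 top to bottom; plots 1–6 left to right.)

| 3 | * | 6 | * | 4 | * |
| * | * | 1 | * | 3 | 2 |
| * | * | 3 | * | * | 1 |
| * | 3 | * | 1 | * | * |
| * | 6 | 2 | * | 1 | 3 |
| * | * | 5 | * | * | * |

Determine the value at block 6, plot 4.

3

Block 1, plot 6: block 1 has {3, 4, 6} and plot 6 has {1, 2, 3}, leaving only 5.
Block 1, plot 4: block 1 has {3, 4, 5, 6} and plot 4 has {1}, leaving only 2.
Block 1, plot 2: block 1 has {2, 3, 4, 5, 6} and plot 2 has {3, 6}, leaving only 1.
Block 4, plot 3: block 4 has {1, 3} and plot 3 has {1, 2, 3, 5, 6}, leaving only 4.
Block 4, plot 6: block 4 has {1, 3, 4} and plot 6 has {1, 2, 3, 5}, leaving only 6.
Block 6, plot 6: block 6 has {5} and plot 6 has {1, 2, 3, 5, 6}, leaving only 4.
Block 6, plot 2: block 6 has {4, 5} and plot 2 has {1, 3, 6}, leaving only 2.
Block 6, plot 5: block 6 has {2, 4, 5} and plot 5 has {1, 3, 4}, leaving only 6.
Block 6 already has {2, 4, 5, 6} and plot 4 already has {1, 2}, so block 6, plot 4 must be 3.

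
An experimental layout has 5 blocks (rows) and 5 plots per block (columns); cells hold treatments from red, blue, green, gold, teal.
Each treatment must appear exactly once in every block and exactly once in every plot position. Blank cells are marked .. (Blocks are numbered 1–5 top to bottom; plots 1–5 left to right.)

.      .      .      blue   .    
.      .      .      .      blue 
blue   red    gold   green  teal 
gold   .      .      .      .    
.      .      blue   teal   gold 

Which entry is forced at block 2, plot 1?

green

Block 4, plot 4: block 4 has {gold} and plot 4 has {blue, green, teal}, leaving only red.
Block 2, plot 4: block 2 has {blue} and plot 4 has {red, blue, green, teal}, leaving only gold.
Block 4, plot 5: block 4 has {red, gold} and plot 5 has {blue, gold, teal}, leaving only green.
Block 1, plot 5: block 1 has {blue} and plot 5 has {blue, green, gold, teal}, leaving only red.
Block 4, plot 3: block 4 has {red, green, gold} and plot 3 has {blue, gold}, leaving only teal.
Block 1, plot 3: block 1 has {red, blue} and plot 3 has {blue, gold, teal}, leaving only green.
Block 1, plot 1: block 1 has {red, blue, green} and plot 1 has {blue, gold}, leaving only teal.
Block 1, plot 2: block 1 has {red, blue, green, teal} and plot 2 has {red}, leaving only gold.
Block 2, plot 3: block 2 has {blue, gold} and plot 3 has {blue, green, gold, teal}, leaving only red.
Block 2 already has {red, blue, gold} and plot 1 already has {blue, gold, teal}, so block 2, plot 1 must be green.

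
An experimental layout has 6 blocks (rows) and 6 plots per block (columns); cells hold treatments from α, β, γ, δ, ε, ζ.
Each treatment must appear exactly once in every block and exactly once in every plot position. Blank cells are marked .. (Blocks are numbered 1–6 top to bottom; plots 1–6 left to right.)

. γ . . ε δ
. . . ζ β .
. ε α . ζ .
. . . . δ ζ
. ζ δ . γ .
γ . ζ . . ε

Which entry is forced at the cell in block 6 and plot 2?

Block 1, plot 3: block 1 has {γ, δ, ε} and plot 3 has {α, δ, ζ}, leaving only β.
Block 1, plot 4: block 1 has {β, γ, δ, ε} and plot 4 has {ζ}, leaving only α.
Block 1, plot 1: block 1 has {α, β, γ, δ, ε} and plot 1 has {γ}, leaving only ζ.
Block 6, plot 5: block 6 has {γ, ε, ζ} and plot 5 has {β, γ, δ, ε, ζ}, leaving only α.
Block 6, plot 2 is narrowed to {β, δ}.
If it were δ, then block 3, plot 6 would be left with no valid symbol.
So block 6, plot 2 must be β.

β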